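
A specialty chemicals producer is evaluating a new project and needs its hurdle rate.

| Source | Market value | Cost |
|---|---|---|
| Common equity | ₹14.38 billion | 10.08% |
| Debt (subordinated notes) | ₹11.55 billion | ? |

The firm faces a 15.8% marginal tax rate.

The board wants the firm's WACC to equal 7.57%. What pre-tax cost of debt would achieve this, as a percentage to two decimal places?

5.28%

Total capital V = 14.38 + 11.55 = 25.93.
Equity weight = 14.38/25.93 = 0.5546.
Subordinated notes weight = 11.55/25.93 = 0.4454.
Equity contribution = 0.5546 × 10.08% = 5.5901%.
Remaining for debt = 7.57% − 5.5901% = 1.9799%.
Rd × (1 − 15.8%) × 0.4454 = 1.9799%  ⇒  Rd = 5.2791%.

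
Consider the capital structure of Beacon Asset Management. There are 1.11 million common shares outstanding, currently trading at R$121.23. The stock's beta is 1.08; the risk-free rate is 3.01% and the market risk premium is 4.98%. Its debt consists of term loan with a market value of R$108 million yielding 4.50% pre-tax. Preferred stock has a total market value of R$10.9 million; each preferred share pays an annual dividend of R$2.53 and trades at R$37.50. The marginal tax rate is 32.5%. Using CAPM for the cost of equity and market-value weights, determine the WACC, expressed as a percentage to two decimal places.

6.04%

Cost of equity via CAPM: Re = 3.01% + 1.08 × 4.98% = 8.3884%.
Cost of preferred: Rp = 2.53 / 37.5 = 6.7467%.
Market value of equity E = 121.23 × 1.11m = 134.5653m.
Total capital V = 134.5653 + 10.9 + 108 = 253.4653.
Equity: weight = 134.5653/253.4653 = 0.5309; cost = 8.3884%.
Preferred: weight = 10.9/253.4653 = 0.0430; cost = 6.7467%.
Term loan: weight = 108/253.4653 = 0.4261; after-tax cost = 4.5% × (1 − 32.5%) = 3.0375%.
WACC = 0.5309 × 8.3884% + 0.0430 × 6.7467% + 0.4261 × 3.0375% = 6.0378%.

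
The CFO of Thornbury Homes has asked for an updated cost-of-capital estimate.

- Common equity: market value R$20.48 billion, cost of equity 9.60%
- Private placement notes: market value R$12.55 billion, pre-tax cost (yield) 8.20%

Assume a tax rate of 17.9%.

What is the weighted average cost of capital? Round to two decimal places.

8.51%

Total capital V = 20.48 + 12.55 = 33.03.
Equity: weight = 20.48/33.03 = 0.6200; cost = 9.6%.
Private placement notes: weight = 12.55/33.03 = 0.3800; after-tax cost = 8.2% × (1 − 17.9%) = 6.7322%.
WACC = 0.6200 × 9.6000% + 0.3800 × 6.7322% = 8.5104%.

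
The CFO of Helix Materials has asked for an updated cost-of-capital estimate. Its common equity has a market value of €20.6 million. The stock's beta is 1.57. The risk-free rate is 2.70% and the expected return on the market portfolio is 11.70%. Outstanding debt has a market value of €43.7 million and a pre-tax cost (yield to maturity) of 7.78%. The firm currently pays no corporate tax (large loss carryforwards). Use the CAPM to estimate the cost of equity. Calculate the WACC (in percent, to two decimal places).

Market risk premium = 11.7% − 2.7% = 9.0%.
Cost of equity via CAPM: Re = 2.7% + 1.57 × 9.0% = 16.8300%.
Total capital V = 20.6 + 43.7 = 64.3.
Equity: weight = 20.6/64.3 = 0.3204; cost = 16.83%.
Debt: weight = 43.7/64.3 = 0.6796; after-tax cost = 7.78% × (1 − 0%) = 7.7800%.
WACC = 0.3204 × 16.8300% + 0.6796 × 7.7800% = 10.6794%.

10.68%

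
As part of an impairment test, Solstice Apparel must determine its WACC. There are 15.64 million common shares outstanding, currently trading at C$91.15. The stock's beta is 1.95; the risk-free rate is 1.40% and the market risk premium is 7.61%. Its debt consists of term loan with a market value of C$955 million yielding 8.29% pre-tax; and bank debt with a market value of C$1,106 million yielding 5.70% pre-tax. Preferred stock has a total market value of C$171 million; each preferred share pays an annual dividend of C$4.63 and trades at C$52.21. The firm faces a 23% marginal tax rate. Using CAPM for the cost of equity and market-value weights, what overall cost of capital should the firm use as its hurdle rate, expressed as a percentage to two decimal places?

9.74%

Cost of equity via CAPM: Re = 1.4% + 1.95 × 7.61% = 16.2395%.
Cost of preferred: Rp = 4.63 / 52.21 = 8.8680%.
Market value of equity E = 91.15 × 15.64m = 1425.586m.
Total capital V = 1425.586 + 171 + 955 + 1106 = 3657.586.
Equity: weight = 1425.586/3657.586 = 0.3898; cost = 16.2395%.
Preferred: weight = 171/3657.586 = 0.0468; cost = 8.868%.
Term loan: weight = 955/3657.586 = 0.2611; after-tax cost = 8.29% × (1 − 23%) = 6.3833%.
Bank debt: weight = 1106/3657.586 = 0.3024; after-tax cost = 5.7% × (1 − 23%) = 4.3890%.
WACC = 0.3898 × 16.2395% + 0.0468 × 8.8680% + 0.2611 × 6.3833% + 0.3024 × 4.3890% = 9.7380%.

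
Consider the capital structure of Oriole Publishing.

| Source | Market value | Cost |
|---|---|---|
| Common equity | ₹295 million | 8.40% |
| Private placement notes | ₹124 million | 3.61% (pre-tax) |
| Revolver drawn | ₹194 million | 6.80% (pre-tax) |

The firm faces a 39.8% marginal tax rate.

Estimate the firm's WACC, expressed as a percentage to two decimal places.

Total capital V = 295 + 124 + 194 = 613.
Equity: weight = 295/613 = 0.4812; cost = 8.4%.
Private placement notes: weight = 124/613 = 0.2023; after-tax cost = 3.61% × (1 − 39.8%) = 2.1732%.
Revolver drawn: weight = 194/613 = 0.3165; after-tax cost = 6.8% × (1 − 39.8%) = 4.0936%.
WACC = 0.4812 × 8.4000% + 0.2023 × 2.1732% + 0.3165 × 4.0936% = 5.7775%.

5.78%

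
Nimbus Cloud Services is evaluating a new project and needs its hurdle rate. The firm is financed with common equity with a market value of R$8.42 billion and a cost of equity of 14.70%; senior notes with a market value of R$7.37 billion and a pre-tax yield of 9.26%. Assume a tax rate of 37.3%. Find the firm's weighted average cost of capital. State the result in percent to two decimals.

10.55%

Total capital V = 8.42 + 7.37 = 15.79.
Equity: weight = 8.42/15.79 = 0.5332; cost = 14.7%.
Senior notes: weight = 7.37/15.79 = 0.4668; after-tax cost = 9.26% × (1 − 37.3%) = 5.8060%.
WACC = 0.5332 × 14.7000% + 0.4668 × 5.8060% = 10.5487%.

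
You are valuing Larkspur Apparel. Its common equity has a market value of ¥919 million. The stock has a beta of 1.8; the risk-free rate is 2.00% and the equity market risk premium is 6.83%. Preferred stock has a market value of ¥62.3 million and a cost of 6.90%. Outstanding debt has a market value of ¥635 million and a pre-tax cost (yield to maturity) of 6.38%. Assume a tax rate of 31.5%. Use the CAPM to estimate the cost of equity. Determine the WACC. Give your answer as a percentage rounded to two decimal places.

Cost of equity via CAPM: Re = 2.0% + 1.8 × 6.83% = 14.2940%.
Total capital V = 919 + 62.3 + 635 = 1616.3.
Equity: weight = 919/1616.3 = 0.5686; cost = 14.294%.
Preferred: weight = 62.3/1616.3 = 0.0385; cost = 6.9%.
Debt: weight = 635/1616.3 = 0.3929; after-tax cost = 6.38% × (1 − 31.5%) = 4.3703%.
WACC = 0.5686 × 14.2940% + 0.0385 × 6.9000% + 0.3929 × 4.3703% = 10.1102%.

10.11%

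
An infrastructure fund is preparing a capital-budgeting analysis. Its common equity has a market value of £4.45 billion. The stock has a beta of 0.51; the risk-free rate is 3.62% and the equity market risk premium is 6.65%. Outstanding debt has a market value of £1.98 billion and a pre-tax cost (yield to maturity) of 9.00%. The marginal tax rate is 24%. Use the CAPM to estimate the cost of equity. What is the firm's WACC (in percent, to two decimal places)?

Cost of equity via CAPM: Re = 3.62% + 0.51 × 6.65% = 7.0115%.
Total capital V = 4.45 + 1.98 = 6.43.
Equity: weight = 4.45/6.43 = 0.6921; cost = 7.0115%.
Debt: weight = 1.98/6.43 = 0.3079; after-tax cost = 9% × (1 − 24%) = 6.8400%.
WACC = 0.6921 × 7.0115% + 0.3079 × 6.8400% = 6.9587%.

6.96%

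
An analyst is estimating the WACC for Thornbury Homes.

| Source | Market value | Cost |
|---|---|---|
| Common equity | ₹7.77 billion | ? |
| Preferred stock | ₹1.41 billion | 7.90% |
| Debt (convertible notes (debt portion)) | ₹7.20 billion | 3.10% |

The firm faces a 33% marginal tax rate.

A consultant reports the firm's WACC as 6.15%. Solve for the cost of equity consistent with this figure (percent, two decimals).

Total capital V = 7.77 + 1.41 + 7.2 = 16.38.
Equity weight = 7.77/16.38 = 0.4744.
Preferred weight = 1.41/16.38 = 0.0861.
Convertible notes (debt portion) weight = 7.2/16.38 = 0.4396.
Debt contribution = 0.4396 × 3.1% × (1 − 33%) = 0.9130%.
Preferred contribution = 0.0861 × 7.9% = 0.6800%.
Required equity contribution = 6.15% − 1.5930% = 4.5570%.
Re = 4.5570% / 0.4744 = 9.6066%.

9.61%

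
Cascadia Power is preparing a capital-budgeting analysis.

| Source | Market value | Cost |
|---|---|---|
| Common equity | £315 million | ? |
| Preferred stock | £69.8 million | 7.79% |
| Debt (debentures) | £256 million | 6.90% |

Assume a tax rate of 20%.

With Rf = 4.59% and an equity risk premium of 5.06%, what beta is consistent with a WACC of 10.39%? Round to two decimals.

Total capital V = 315 + 69.8 + 256 = 640.8.
Equity weight = 315/640.8 = 0.4916.
Preferred weight = 69.8/640.8 = 0.1089.
Debentures weight = 256/640.8 = 0.3995.
Debt contribution = 0.3995 × 6.9% × (1 − 20%) = 2.2052%.
Preferred contribution = 0.1089 × 7.79% = 0.8485%.
Required equity contribution = 10.39% − 3.0538% = 7.3362%  ⇒  Re = 14.9240%.
CAPM: 14.9240% = 4.59% + β × 5.06%  ⇒  β = 2.0423.

2.04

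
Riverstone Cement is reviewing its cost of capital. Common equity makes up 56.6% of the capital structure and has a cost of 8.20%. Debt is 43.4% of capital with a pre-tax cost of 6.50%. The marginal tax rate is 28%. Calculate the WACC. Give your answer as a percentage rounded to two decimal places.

After-tax cost of debt = 6.5% × (1 − 28%) = 4.6800%.
WACC = 0.566 × 8.2000% + 0.434 × 4.6800% = 6.6723%.

6.67%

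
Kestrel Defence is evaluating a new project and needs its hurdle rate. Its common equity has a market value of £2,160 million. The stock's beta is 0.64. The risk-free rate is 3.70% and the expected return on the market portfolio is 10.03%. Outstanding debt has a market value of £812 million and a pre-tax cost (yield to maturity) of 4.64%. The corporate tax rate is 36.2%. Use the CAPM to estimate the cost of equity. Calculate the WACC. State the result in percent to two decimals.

6.44%

Market risk premium = 10.03% − 3.7% = 6.33%.
Cost of equity via CAPM: Re = 3.7% + 0.64 × 6.33% = 7.7512%.
Total capital V = 2160 + 812 = 2972.
Equity: weight = 2160/2972 = 0.7268; cost = 7.7512%.
Debt: weight = 812/2972 = 0.2732; after-tax cost = 4.64% × (1 − 36.2%) = 2.9603%.
WACC = 0.7268 × 7.7512% + 0.2732 × 2.9603% = 6.4423%.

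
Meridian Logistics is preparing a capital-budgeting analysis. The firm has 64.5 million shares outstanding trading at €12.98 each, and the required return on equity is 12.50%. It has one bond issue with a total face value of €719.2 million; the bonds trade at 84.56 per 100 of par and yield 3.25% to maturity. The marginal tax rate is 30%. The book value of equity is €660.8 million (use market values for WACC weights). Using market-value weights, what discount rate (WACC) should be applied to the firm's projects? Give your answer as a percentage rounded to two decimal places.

8.20%

Market value of equity E = 12.98 × 64.5m = 837.21m. Market value of debt D = 719.2m × 84.56/100 = 608.15552m.
Total capital V = 837.21 + 608.15552 = 1445.36552.
Equity: weight = 837.21/1445.36552 = 0.5792; cost = 12.5%.
Bonds outstanding: weight = 608.15552/1445.36552 = 0.4208; after-tax cost = 3.25% × (1 − 30%) = 2.2750%.
WACC = 0.5792 × 12.5000% + 0.4208 × 2.2750% = 8.1977%.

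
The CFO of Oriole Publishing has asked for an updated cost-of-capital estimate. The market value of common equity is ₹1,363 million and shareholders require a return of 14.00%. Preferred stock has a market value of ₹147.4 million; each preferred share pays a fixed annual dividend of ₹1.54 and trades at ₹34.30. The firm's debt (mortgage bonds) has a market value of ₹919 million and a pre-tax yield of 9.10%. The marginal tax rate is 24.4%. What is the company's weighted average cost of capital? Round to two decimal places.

Cost of preferred: Rp = 1.54 / 34.3 = 4.4898%.
Total capital V = 1363 + 147.4 + 919 = 2429.4.
Equity: weight = 1363/2429.4 = 0.5610; cost = 14%.
Preferred: weight = 147.4/2429.4 = 0.0607; cost = 4.4898%.
Mortgage bonds: weight = 919/2429.4 = 0.3783; after-tax cost = 9.1% × (1 − 24.4%) = 6.8796%.
WACC = 0.5610 × 14.0000% + 0.0607 × 4.4898% + 0.3783 × 6.8796% = 10.7295%.

10.73%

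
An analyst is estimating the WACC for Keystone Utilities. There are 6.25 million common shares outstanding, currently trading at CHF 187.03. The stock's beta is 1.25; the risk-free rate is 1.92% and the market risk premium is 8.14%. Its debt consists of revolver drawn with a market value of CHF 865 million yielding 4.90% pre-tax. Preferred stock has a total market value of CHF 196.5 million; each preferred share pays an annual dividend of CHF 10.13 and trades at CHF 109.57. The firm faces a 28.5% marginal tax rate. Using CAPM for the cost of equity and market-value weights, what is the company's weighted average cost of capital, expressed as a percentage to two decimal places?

8.51%

Cost of equity via CAPM: Re = 1.92% + 1.25 × 8.14% = 12.0950%.
Cost of preferred: Rp = 10.13 / 109.57 = 9.2452%.
Market value of equity E = 187.03 × 6.25m = 1168.9375m.
Total capital V = 1168.9375 + 196.5 + 865 = 2230.4375.
Equity: weight = 1168.9375/2230.4375 = 0.5241; cost = 12.095%.
Preferred: weight = 196.5/2230.4375 = 0.0881; cost = 9.2452%.
Revolver drawn: weight = 865/2230.4375 = 0.3878; after-tax cost = 4.9% × (1 − 28.5%) = 3.5035%.
WACC = 0.5241 × 12.0950% + 0.0881 × 9.2452% + 0.3878 × 3.5035% = 8.5120%.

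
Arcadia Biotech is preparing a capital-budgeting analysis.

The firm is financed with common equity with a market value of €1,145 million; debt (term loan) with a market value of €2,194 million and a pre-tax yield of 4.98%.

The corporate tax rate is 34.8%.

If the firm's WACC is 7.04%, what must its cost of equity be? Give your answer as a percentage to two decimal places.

14.31%

Total capital V = 1145 + 2194 = 3339.
Equity weight = 1145/3339 = 0.3429.
Term loan weight = 2194/3339 = 0.6571.
Debt contribution = 0.6571 × 4.98% × (1 − 34.8%) = 2.1335%.
Required equity contribution = 7.04% − 2.1335% = 4.9065%.
Re = 4.9065% / 0.3429 = 14.3081%.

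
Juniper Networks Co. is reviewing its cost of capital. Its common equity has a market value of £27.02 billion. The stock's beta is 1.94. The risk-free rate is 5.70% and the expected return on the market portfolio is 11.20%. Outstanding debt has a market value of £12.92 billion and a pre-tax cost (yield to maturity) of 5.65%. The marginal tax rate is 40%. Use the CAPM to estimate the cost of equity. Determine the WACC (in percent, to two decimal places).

12.17%

Market risk premium = 11.2% − 5.7% = 5.5%.
Cost of equity via CAPM: Re = 5.7% + 1.94 × 5.5% = 16.3700%.
Total capital V = 27.02 + 12.92 = 39.94.
Equity: weight = 27.02/39.94 = 0.6765; cost = 16.37%.
Debt: weight = 12.92/39.94 = 0.3235; after-tax cost = 5.65% × (1 − 40%) = 3.3900%.
WACC = 0.6765 × 16.3700% + 0.3235 × 3.3900% = 12.1712%.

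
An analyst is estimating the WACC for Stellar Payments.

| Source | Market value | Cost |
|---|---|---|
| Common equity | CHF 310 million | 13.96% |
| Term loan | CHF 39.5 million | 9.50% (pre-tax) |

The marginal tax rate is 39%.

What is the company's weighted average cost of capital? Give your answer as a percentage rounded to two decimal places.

13.04%

Total capital V = 310 + 39.5 = 349.5.
Equity: weight = 310/349.5 = 0.8870; cost = 13.96%.
Term loan: weight = 39.5/349.5 = 0.1130; after-tax cost = 9.5% × (1 − 39%) = 5.7950%.
WACC = 0.8870 × 13.9600% + 0.1130 × 5.7950% = 13.0372%.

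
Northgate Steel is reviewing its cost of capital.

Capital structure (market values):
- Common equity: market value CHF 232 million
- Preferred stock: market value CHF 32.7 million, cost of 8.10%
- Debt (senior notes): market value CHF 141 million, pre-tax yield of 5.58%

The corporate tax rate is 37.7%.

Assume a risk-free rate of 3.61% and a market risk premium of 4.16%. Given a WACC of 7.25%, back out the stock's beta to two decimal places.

1.40

Total capital V = 232 + 32.7 + 141 = 405.7.
Equity weight = 232/405.7 = 0.5719.
Preferred weight = 32.7/405.7 = 0.0806.
Senior notes weight = 141/405.7 = 0.3475.
Debt contribution = 0.3475 × 5.58% × (1 − 37.7%) = 1.2082%.
Preferred contribution = 0.0806 × 8.1% = 0.6529%.
Required equity contribution = 7.25% − 1.8611% = 5.3889%  ⇒  Re = 9.4237%.
CAPM: 9.4237% = 3.61% + β × 4.16%  ⇒  β = 1.3975.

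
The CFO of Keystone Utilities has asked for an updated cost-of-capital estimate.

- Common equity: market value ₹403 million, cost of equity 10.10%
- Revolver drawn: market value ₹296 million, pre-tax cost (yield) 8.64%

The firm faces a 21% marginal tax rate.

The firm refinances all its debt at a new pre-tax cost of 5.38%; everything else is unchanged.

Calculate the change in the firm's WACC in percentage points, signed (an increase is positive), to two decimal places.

-1.09 pp

Current WACC:
Total capital V = 403 + 296 = 699.
Equity: weight = 403/699 = 0.5765; cost = 10.1%.
Revolver drawn: weight = 296/699 = 0.4235; after-tax cost = 8.64% × (1 − 21%) = 6.8256%.
WACC = 0.5765 × 10.1000% + 0.4235 × 6.8256% = 8.7134%.
After the change:
Total capital V = 403 + 296 = 699.
Equity: weight = 403/699 = 0.5765; cost = 10.1%.
Revolver drawn: weight = 296/699 = 0.4235; after-tax cost = 5.38% × (1 − 21%) = 4.2502%.
WACC = 0.5765 × 10.1000% + 0.4235 × 4.2502% = 7.6228%.
Change in WACC = 7.6228% − 8.7134% = -1.0906 pp.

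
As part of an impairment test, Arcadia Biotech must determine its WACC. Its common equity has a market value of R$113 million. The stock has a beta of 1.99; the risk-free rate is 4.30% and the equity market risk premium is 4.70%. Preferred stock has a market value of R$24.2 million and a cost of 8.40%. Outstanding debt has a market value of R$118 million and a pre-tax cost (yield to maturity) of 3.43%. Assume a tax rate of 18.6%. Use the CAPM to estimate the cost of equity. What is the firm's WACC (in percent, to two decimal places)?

Cost of equity via CAPM: Re = 4.3% + 1.99 × 4.7% = 13.6530%.
Total capital V = 113 + 24.2 + 118 = 255.2.
Equity: weight = 113/255.2 = 0.4428; cost = 13.653%.
Preferred: weight = 24.2/255.2 = 0.0948; cost = 8.4%.
Debt: weight = 118/255.2 = 0.4624; after-tax cost = 3.43% × (1 − 18.6%) = 2.7920%.
WACC = 0.4428 × 13.6530% + 0.0948 × 8.4000% + 0.4624 × 2.7920% = 8.1329%.

8.13%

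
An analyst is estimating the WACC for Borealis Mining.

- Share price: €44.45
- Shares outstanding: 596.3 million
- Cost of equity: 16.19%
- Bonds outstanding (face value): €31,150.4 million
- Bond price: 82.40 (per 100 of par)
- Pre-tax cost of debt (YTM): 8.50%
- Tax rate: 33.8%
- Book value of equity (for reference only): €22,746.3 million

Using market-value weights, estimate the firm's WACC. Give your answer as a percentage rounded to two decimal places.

10.99%

Market value of equity E = 44.45 × 596.3m = 26505.535m. Market value of debt D = 31150.4m × 82.4/100 = 25667.9296m.
Total capital V = 26505.535 + 25667.9296 = 52173.4646.
Equity: weight = 26505.535/52173.4646 = 0.5080; cost = 16.19%.
Bonds outstanding: weight = 25667.9296/52173.4646 = 0.4920; after-tax cost = 8.5% × (1 − 33.8%) = 5.6270%.
WACC = 0.5080 × 16.1900% + 0.4920 × 5.6270% = 10.9933%.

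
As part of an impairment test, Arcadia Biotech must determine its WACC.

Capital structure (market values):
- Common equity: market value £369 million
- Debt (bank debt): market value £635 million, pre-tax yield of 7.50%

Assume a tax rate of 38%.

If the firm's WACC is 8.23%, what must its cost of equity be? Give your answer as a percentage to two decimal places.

14.39%

Total capital V = 369 + 635 = 1004.
Equity weight = 369/1004 = 0.3675.
Bank debt weight = 635/1004 = 0.6325.
Debt contribution = 0.6325 × 7.5% × (1 − 38%) = 2.9410%.
Required equity contribution = 8.23% − 2.9410% = 5.2890%.
Re = 5.2890% / 0.3675 = 14.3907%.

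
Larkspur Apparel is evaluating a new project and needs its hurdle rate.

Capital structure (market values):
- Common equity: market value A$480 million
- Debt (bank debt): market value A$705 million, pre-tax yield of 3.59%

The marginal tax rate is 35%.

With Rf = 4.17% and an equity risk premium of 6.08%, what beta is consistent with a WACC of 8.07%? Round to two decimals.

Total capital V = 480 + 705 = 1185.
Equity weight = 480/1185 = 0.4051.
Bank debt weight = 705/1185 = 0.5949.
Debt contribution = 0.5949 × 3.59% × (1 − 35%) = 1.3883%.
Required equity contribution = 8.07% − 1.3883% = 6.6817%  ⇒  Re = 16.4955%.
CAPM: 16.4955% = 4.17% + β × 6.08%  ⇒  β = 2.0272.

2.03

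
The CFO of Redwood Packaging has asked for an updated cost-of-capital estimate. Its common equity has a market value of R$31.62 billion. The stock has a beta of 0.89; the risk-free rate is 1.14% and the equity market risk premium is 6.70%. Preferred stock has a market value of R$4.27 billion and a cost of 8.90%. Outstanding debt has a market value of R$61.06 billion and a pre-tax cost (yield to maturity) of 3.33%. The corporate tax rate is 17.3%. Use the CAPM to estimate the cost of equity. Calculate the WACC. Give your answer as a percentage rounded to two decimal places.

4.44%

Cost of equity via CAPM: Re = 1.14% + 0.89 × 6.7% = 7.1030%.
Total capital V = 31.62 + 4.27 + 61.06 = 96.95.
Equity: weight = 31.62/96.95 = 0.3261; cost = 7.103%.
Preferred: weight = 4.27/96.95 = 0.0440; cost = 8.9%.
Debt: weight = 61.06/96.95 = 0.6298; after-tax cost = 3.33% × (1 − 17.3%) = 2.7539%.
WACC = 0.3261 × 7.1030% + 0.0440 × 8.9000% + 0.6298 × 2.7539% = 4.4430%.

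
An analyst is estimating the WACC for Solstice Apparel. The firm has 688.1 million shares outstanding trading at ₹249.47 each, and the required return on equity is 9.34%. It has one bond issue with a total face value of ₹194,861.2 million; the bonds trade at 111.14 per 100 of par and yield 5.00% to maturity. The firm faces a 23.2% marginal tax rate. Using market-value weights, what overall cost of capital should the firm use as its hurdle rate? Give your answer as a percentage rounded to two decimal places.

Market value of equity E = 249.47 × 688.1m = 171660.307m. Market value of debt D = 194861.2m × 111.14/100 = 216568.73768m.
Total capital V = 171660.307 + 216568.73768 = 388229.04468.
Equity: weight = 171660.307/388229.04468 = 0.4422; cost = 9.34%.
Bonds outstanding: weight = 216568.73768/388229.04468 = 0.5578; after-tax cost = 5% × (1 − 23.2%) = 3.8400%.
WACC = 0.4422 × 9.3400% + 0.5578 × 3.8400% = 6.2719%.

6.27%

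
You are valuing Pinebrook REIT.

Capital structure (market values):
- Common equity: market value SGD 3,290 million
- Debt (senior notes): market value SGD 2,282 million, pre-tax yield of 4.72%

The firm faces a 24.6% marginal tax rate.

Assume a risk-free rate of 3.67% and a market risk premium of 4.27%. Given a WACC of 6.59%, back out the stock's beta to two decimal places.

Total capital V = 3290 + 2282 = 5572.
Equity weight = 3290/5572 = 0.5905.
Senior notes weight = 2282/5572 = 0.4095.
Debt contribution = 0.4095 × 4.72% × (1 − 24.6%) = 1.4575%.
Required equity contribution = 6.59% − 1.4575% = 5.1325%  ⇒  Re = 8.6924%.
CAPM: 8.6924% = 3.67% + β × 4.27%  ⇒  β = 1.1762.

1.18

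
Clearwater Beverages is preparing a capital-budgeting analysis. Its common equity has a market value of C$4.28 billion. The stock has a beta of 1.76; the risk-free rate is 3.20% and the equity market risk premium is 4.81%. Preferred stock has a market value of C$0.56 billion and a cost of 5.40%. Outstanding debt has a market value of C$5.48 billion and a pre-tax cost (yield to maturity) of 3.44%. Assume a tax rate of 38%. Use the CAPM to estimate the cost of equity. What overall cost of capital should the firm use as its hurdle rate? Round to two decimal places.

Cost of equity via CAPM: Re = 3.2% + 1.76 × 4.81% = 11.6656%.
Total capital V = 4.28 + 0.56 + 5.48 = 10.32.
Equity: weight = 4.28/10.32 = 0.4147; cost = 11.6656%.
Preferred: weight = 0.56/10.32 = 0.0543; cost = 5.4%.
Debt: weight = 5.48/10.32 = 0.5310; after-tax cost = 3.44% × (1 − 38%) = 2.1328%.
WACC = 0.4147 × 11.6656% + 0.0543 × 5.4000% + 0.5310 × 2.1328% = 6.2636%.

6.26%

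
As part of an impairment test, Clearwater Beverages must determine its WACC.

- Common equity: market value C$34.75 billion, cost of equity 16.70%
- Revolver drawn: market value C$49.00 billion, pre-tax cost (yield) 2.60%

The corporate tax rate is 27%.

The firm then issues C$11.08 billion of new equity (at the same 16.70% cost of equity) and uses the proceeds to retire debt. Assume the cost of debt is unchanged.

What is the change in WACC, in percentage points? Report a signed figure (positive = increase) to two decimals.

+1.96 pp

Current WACC:
Total capital V = 34.75 + 49 = 83.75.
Equity: weight = 34.75/83.75 = 0.4149; cost = 16.7%.
Revolver drawn: weight = 49/83.75 = 0.5851; after-tax cost = 2.6% × (1 − 27%) = 1.8980%.
WACC = 0.4149 × 16.7000% + 0.5851 × 1.8980% = 8.0397%.
After the change:
Total capital V = 45.83 + 37.92 = 83.75.
Equity: weight = 45.83/83.75 = 0.5472; cost = 16.7%.
Revolver drawn: weight = 37.92/83.75 = 0.4528; after-tax cost = 2.6% × (1 − 27%) = 1.8980%.
WACC = 0.5472 × 16.7000% + 0.4528 × 1.8980% = 9.9980%.
Change in WACC = 9.9980% − 8.0397% = 1.9583 pp.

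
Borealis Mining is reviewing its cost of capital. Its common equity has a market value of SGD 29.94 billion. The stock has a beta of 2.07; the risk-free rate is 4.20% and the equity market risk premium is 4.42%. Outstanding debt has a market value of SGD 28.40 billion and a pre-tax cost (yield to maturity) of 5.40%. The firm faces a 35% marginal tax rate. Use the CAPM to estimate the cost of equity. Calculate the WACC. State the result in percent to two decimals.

8.56%

Cost of equity via CAPM: Re = 4.2% + 2.07 × 4.42% = 13.3494%.
Total capital V = 29.94 + 28.4 = 58.34.
Equity: weight = 29.94/58.34 = 0.5132; cost = 13.3494%.
Debt: weight = 28.4/58.34 = 0.4868; after-tax cost = 5.4% × (1 − 35%) = 3.5100%.
WACC = 0.5132 × 13.3494% + 0.4868 × 3.5100% = 8.5596%.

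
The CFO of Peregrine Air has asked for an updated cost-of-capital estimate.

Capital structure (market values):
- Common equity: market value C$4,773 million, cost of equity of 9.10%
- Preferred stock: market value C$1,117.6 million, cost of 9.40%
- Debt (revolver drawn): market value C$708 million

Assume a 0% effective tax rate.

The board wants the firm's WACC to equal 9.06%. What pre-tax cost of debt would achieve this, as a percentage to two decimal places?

8.25%

Total capital V = 4773 + 1117.6 + 708 = 6598.6.
Equity weight = 4773/6598.6 = 0.7233.
Preferred weight = 1117.6/6598.6 = 0.1694.
Revolver drawn weight = 708/6598.6 = 0.1073.
Equity contribution = 0.7233 × 9.1% = 6.5824%.
Preferred contribution = 0.1694 × 9.4% = 1.5921%.
Remaining for debt = 9.06% − 8.1744% = 0.8856%.
Rd × (1 − 0%) × 0.1073 = 0.8856%  ⇒  Rd = 8.2536%.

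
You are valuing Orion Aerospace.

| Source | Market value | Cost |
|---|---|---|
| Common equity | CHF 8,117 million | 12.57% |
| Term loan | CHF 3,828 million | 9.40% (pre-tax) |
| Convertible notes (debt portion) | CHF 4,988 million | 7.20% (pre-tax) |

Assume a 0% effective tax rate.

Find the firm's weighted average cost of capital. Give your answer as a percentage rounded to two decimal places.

10.27%

Total capital V = 8117 + 3828 + 4988 = 16933.
Equity: weight = 8117/16933 = 0.4794; cost = 12.57%.
Term loan: weight = 3828/16933 = 0.2261; after-tax cost = 9.4% × (1 − 0%) = 9.4000%.
Convertible notes (debt portion): weight = 4988/16933 = 0.2946; after-tax cost = 7.2% × (1 − 0%) = 7.2000%.
WACC = 0.4794 × 12.5700% + 0.2261 × 9.4000% + 0.2946 × 7.2000% = 10.2715%.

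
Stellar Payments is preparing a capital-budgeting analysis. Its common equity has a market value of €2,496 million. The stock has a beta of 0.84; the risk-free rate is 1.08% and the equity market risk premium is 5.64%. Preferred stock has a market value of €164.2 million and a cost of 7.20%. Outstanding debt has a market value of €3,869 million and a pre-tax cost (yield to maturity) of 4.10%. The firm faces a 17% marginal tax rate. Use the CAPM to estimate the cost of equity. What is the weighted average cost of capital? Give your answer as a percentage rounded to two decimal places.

Cost of equity via CAPM: Re = 1.08% + 0.84 × 5.64% = 5.8176%.
Total capital V = 2496 + 164.2 + 3869 = 6529.2.
Equity: weight = 2496/6529.2 = 0.3823; cost = 5.8176%.
Preferred: weight = 164.2/6529.2 = 0.0251; cost = 7.2%.
Debt: weight = 3869/6529.2 = 0.5926; after-tax cost = 4.1% × (1 − 17%) = 3.4030%.
WACC = 0.3823 × 5.8176% + 0.0251 × 7.2000% + 0.5926 × 3.4030% = 4.4215%.

4.42%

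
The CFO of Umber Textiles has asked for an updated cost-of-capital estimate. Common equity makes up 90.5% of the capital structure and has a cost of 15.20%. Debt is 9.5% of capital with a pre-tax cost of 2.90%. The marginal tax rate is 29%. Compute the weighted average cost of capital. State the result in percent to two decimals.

After-tax cost of debt = 2.9% × (1 − 29%) = 2.0590%.
WACC = 0.905 × 15.2000% + 0.095 × 2.0590% = 13.9516%.

13.95%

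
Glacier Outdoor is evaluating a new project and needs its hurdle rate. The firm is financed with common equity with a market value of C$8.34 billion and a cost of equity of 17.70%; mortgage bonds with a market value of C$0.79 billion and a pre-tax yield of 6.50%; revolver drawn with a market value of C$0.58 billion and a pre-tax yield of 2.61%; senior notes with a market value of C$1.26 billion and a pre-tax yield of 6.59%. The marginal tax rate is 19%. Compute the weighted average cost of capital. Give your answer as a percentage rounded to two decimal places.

Total capital V = 8.34 + 0.79 + 0.58 + 1.26 = 10.97.
Equity: weight = 8.34/10.97 = 0.7603; cost = 17.7%.
Mortgage bonds: weight = 0.79/10.97 = 0.0720; after-tax cost = 6.5% × (1 − 19%) = 5.2650%.
Revolver drawn: weight = 0.58/10.97 = 0.0529; after-tax cost = 2.61% × (1 − 19%) = 2.1141%.
Senior notes: weight = 1.26/10.97 = 0.1149; after-tax cost = 6.59% × (1 − 19%) = 5.3379%.
WACC = 0.7603 × 17.7000% + 0.0720 × 5.2650% + 0.0529 × 2.1141% + 0.1149 × 5.3379% = 14.5606%.

14.56%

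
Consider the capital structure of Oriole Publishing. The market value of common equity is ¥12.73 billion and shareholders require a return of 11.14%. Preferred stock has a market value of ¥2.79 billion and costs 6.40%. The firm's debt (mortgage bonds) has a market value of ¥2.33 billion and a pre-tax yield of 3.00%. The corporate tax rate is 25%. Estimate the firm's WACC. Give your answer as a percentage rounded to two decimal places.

Total capital V = 12.73 + 2.79 + 2.33 = 17.85.
Equity: weight = 12.73/17.85 = 0.7132; cost = 11.14%.
Preferred: weight = 2.79/17.85 = 0.1563; cost = 6.4%.
Mortgage bonds: weight = 2.33/17.85 = 0.1305; after-tax cost = 3% × (1 − 25%) = 2.2500%.
WACC = 0.7132 × 11.1400% + 0.1563 × 6.4000% + 0.1305 × 2.2500% = 9.2387%.

9.24%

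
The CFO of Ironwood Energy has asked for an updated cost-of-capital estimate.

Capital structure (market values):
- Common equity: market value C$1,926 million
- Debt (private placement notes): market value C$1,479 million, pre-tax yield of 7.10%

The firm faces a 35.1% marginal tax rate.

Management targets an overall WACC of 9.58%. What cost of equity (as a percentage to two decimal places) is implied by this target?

13.40%

Total capital V = 1926 + 1479 = 3405.
Equity weight = 1926/3405 = 0.5656.
Private placement notes weight = 1479/3405 = 0.4344.
Debt contribution = 0.4344 × 7.1% × (1 − 35.1%) = 2.0015%.
Required equity contribution = 9.58% − 2.0015% = 7.5785%.
Re = 7.5785% / 0.5656 = 13.3981%.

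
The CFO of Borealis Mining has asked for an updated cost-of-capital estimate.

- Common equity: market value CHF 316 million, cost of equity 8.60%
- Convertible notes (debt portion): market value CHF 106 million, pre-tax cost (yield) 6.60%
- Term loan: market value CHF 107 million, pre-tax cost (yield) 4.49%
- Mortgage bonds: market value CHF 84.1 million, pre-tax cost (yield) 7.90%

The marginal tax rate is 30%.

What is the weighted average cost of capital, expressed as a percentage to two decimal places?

6.54%

Total capital V = 316 + 106 + 107 + 84.1 = 613.1.
Equity: weight = 316/613.1 = 0.5154; cost = 8.6%.
Convertible notes (debt portion): weight = 106/613.1 = 0.1729; after-tax cost = 6.6% × (1 − 30%) = 4.6200%.
Term loan: weight = 107/613.1 = 0.1745; after-tax cost = 4.49% × (1 − 30%) = 3.1430%.
Mortgage bonds: weight = 84.1/613.1 = 0.1372; after-tax cost = 7.9% × (1 − 30%) = 5.5300%.
WACC = 0.5154 × 8.6000% + 0.1729 × 4.6200% + 0.1745 × 3.1430% + 0.1372 × 5.5300% = 6.5384%.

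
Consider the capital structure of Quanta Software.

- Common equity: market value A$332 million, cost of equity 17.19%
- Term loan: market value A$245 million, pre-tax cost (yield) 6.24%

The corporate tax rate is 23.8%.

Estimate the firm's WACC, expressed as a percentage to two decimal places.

11.91%

Total capital V = 332 + 245 = 577.
Equity: weight = 332/577 = 0.5754; cost = 17.19%.
Term loan: weight = 245/577 = 0.4246; after-tax cost = 6.24% × (1 − 23.8%) = 4.7549%.
WACC = 0.5754 × 17.1900% + 0.4246 × 4.7549% = 11.9099%.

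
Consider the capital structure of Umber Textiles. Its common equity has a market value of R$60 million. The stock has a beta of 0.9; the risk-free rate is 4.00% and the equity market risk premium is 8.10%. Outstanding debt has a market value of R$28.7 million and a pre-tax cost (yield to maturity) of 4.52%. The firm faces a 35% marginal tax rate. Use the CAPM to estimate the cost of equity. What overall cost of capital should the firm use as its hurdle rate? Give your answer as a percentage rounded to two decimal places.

8.59%

Cost of equity via CAPM: Re = 4.0% + 0.9 × 8.1% = 11.2900%.
Total capital V = 60 + 28.7 = 88.7.
Equity: weight = 60/88.7 = 0.6764; cost = 11.29%.
Debt: weight = 28.7/88.7 = 0.3236; after-tax cost = 4.52% × (1 − 35%) = 2.9380%.
WACC = 0.6764 × 11.2900% + 0.3236 × 2.9380% = 8.5876%.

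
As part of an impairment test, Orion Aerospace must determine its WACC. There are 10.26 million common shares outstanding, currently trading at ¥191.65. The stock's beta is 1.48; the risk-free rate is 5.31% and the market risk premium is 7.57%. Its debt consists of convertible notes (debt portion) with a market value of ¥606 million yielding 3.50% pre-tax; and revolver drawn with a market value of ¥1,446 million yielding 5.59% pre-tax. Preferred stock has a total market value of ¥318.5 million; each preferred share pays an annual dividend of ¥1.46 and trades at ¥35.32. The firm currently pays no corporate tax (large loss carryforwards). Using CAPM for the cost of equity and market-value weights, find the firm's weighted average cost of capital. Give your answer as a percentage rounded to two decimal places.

Cost of equity via CAPM: Re = 5.31% + 1.48 × 7.57% = 16.5136%.
Cost of preferred: Rp = 1.46 / 35.32 = 4.1336%.
Market value of equity E = 191.65 × 10.26m = 1966.329m.
Total capital V = 1966.329 + 318.5 + 606 + 1446 = 4336.829.
Equity: weight = 1966.329/4336.829 = 0.4534; cost = 16.5136%.
Preferred: weight = 318.5/4336.829 = 0.0734; cost = 4.1336%.
Convertible notes (debt portion): weight = 606/4336.829 = 0.1397; after-tax cost = 3.5% × (1 − 0%) = 3.5000%.
Revolver drawn: weight = 1446/4336.829 = 0.3334; after-tax cost = 5.59% × (1 − 0%) = 5.5900%.
WACC = 0.4534 × 16.5136% + 0.0734 × 4.1336% + 0.1397 × 3.5000% + 0.3334 × 5.5900% = 10.1438%.

10.14%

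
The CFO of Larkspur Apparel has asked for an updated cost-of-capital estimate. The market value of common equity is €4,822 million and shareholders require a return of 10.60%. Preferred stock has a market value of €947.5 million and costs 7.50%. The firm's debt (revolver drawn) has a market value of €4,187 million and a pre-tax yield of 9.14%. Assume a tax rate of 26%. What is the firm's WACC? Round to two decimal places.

8.69%

Total capital V = 4822 + 947.5 + 4187 = 9956.5.
Equity: weight = 4822/9956.5 = 0.4843; cost = 10.6%.
Preferred: weight = 947.5/9956.5 = 0.0952; cost = 7.5%.
Revolver drawn: weight = 4187/9956.5 = 0.4205; after-tax cost = 9.14% × (1 − 26%) = 6.7636%.
WACC = 0.4843 × 10.6000% + 0.0952 × 7.5000% + 0.4205 × 6.7636% = 8.6917%.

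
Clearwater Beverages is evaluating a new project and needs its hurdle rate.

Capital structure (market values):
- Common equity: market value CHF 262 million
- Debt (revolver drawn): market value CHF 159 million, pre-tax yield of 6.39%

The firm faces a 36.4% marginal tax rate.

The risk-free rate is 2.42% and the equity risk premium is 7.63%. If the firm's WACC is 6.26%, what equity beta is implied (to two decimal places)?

0.68

Total capital V = 262 + 159 = 421.
Equity weight = 262/421 = 0.6223.
Revolver drawn weight = 159/421 = 0.3777.
Debt contribution = 0.3777 × 6.39% × (1 − 36.4%) = 1.5349%.
Required equity contribution = 6.26% − 1.5349% = 4.7251%  ⇒  Re = 7.5927%.
CAPM: 7.5927% = 2.42% + β × 7.63%  ⇒  β = 0.6779.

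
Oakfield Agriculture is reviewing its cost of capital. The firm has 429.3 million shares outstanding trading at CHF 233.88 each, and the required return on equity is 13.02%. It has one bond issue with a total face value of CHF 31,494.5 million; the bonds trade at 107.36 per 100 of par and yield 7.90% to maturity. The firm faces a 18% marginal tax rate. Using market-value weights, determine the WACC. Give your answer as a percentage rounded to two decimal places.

Market value of equity E = 233.88 × 429.3m = 100404.684m. Market value of debt D = 31494.5m × 107.36/100 = 33812.4952m.
Total capital V = 100404.684 + 33812.4952 = 134217.1792.
Equity: weight = 100404.684/134217.1792 = 0.7481; cost = 13.02%.
Bonds outstanding: weight = 33812.4952/134217.1792 = 0.2519; after-tax cost = 7.9% × (1 − 18%) = 6.4780%.
WACC = 0.7481 × 13.0200% + 0.2519 × 6.4780% = 11.3719%.

11.37%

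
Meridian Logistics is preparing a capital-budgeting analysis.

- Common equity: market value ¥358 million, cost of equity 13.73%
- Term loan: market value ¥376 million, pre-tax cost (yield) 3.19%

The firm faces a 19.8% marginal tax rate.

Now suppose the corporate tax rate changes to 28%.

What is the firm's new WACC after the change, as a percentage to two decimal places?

7.87%

After the change:
Total capital V = 358 + 376 = 734.
Equity: weight = 358/734 = 0.4877; cost = 13.73%.
Term loan: weight = 376/734 = 0.5123; after-tax cost = 3.19% × (1 − 28%) = 2.2968%.
WACC = 0.4877 × 13.7300% + 0.5123 × 2.2968% = 7.8732%.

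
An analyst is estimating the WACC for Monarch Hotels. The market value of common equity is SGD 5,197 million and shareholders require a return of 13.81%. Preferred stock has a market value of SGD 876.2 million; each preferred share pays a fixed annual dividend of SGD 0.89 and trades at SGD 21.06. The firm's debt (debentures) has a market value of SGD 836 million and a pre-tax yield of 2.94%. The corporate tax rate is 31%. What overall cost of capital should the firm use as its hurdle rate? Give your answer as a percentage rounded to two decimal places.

11.17%

Cost of preferred: Rp = 0.89 / 21.06 = 4.2260%.
Total capital V = 5197 + 876.2 + 836 = 6909.2.
Equity: weight = 5197/6909.2 = 0.7522; cost = 13.81%.
Preferred: weight = 876.2/6909.2 = 0.1268; cost = 4.226%.
Debentures: weight = 836/6909.2 = 0.1210; after-tax cost = 2.94% × (1 − 31%) = 2.0286%.
WACC = 0.7522 × 13.8100% + 0.1268 × 4.2260% + 0.1210 × 2.0286% = 11.1691%.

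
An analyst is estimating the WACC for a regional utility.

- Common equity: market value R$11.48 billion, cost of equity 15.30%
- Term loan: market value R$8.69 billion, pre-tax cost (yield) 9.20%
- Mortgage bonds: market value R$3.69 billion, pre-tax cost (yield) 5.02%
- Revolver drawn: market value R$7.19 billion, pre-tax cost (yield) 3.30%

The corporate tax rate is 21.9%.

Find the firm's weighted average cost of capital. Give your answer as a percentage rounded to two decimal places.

8.73%

Total capital V = 11.48 + 8.69 + 3.69 + 7.19 = 31.05.
Equity: weight = 11.48/31.05 = 0.3697; cost = 15.3%.
Term loan: weight = 8.69/31.05 = 0.2799; after-tax cost = 9.2% × (1 − 21.9%) = 7.1852%.
Mortgage bonds: weight = 3.69/31.05 = 0.1188; after-tax cost = 5.02% × (1 − 21.9%) = 3.9206%.
Revolver drawn: weight = 7.19/31.05 = 0.2316; after-tax cost = 3.3% × (1 − 21.9%) = 2.5773%.
WACC = 0.3697 × 15.3000% + 0.2799 × 7.1852% + 0.1188 × 3.9206% + 0.2316 × 2.5773% = 8.7305%.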